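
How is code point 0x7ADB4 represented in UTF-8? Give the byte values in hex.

F1 BA B6 B4

U+7ADB4 = 0x7ADB4 = 503220 decimal. In range U+10000–U+10FFFF → 4-byte form: 11110xxx 10xxxxxx 10xxxxxx 10xxxxxx.
Binary (21 bits): 001111010110110110100.
Split 3+6+6+6: 001 | 111010 | 110110 | 110100.
Byte 1: 11110001 = 0xF1.
Byte 2: 10111010 = 0xBA.
Byte 3: 10110110 = 0xB6.
Byte 4: 10110100 = 0xB4.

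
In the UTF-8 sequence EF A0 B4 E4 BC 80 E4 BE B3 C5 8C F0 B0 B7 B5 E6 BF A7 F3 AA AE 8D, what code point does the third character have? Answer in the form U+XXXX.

Offset 0: leading byte 0xEF = 11101111 → 3-byte char #1 = EF A0 B4.
Offset 3: leading byte 0xE4 = 11100100 → 3-byte char #2 = E4 BC 80.
Offset 6: leading byte 0xE4 = 11100100 → 3-byte char #3 = E4 BE B3.
Leading byte 0xE4 = 11100100 matches 1110xxxx → 3-byte sequence.
Byte 1: 0xE4 = 11100100, payload 0100 (4 bits).
Byte 2: 0xBE = 10111110 (10xxxxxx ✓), payload 111110.
Byte 3: 0xB3 = 10110011 (10xxxxxx ✓), payload 110011.
Concatenate: 0100111110110011 = 0x4FB3 (16 bits → U+4FB3).

U+4FB3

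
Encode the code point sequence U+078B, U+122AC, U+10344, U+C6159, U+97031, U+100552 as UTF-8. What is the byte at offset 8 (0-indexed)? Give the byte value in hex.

U+078B → 2-byte form DE 8B at offsets 0–1.
U+122AC → 4-byte form F0 92 8A AC at offsets 2–5.
U+10344 → 4-byte form F0 90 8D 84 at offsets 6–9.
Offset 8 falls in char 3's range; it's byte 3 of F0 90 8D 84 = 0x8D.

0x8D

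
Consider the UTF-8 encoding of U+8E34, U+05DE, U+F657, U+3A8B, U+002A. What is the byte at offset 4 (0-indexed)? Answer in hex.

0x9E

U+8E34 → 3-byte form E8 B8 B4 at offsets 0–2.
U+05DE → 2-byte form D7 9E at offsets 3–4.
Offset 4 falls in char 2's range; it's byte 2 of D7 9E = 0x9E.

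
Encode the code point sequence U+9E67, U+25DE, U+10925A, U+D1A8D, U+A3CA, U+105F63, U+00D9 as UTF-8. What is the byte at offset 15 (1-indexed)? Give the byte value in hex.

1-indexed offset 15 is 0-indexed offset 14.
U+9E67 → 3-byte form E9 B9 A7 at offsets 0–2.
U+25DE → 3-byte form E2 97 9E at offsets 3–5.
U+10925A → 4-byte form F4 89 89 9A at offsets 6–9.
U+D1A8D → 4-byte form F3 91 AA 8D at offsets 10–13.
U+A3CA → 3-byte form EA 8F 8A at offsets 14–16.
Offset 14 falls in char 5's range; it's byte 1 of EA 8F 8A = 0xEA.

0xEA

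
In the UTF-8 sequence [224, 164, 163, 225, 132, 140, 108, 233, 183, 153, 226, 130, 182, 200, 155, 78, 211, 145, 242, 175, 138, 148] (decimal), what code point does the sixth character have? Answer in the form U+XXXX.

Offset 0: leading byte 0xE0 = 11100000 → 3-byte char #1 = E0 A4 A3.
Offset 3: leading byte 0xE1 = 11100001 → 3-byte char #2 = E1 84 8C.
Offset 6: leading byte 0x6C = 01101100 → 1-byte char #3 = 6C.
Offset 7: leading byte 0xE9 = 11101001 → 3-byte char #4 = E9 B7 99.
Offset 10: leading byte 0xE2 = 11100010 → 3-byte char #5 = E2 82 B6.
Offset 13: leading byte 0xC8 = 11001000 → 2-byte char #6 = C8 9B.
Leading byte 0xC8 = 11001000 matches 110xxxxx → 2-byte sequence.
Byte 1: 0xC8 = 11001000, payload 01000 (5 bits).
Byte 2: 0x9B = 10011011 (10xxxxxx ✓), payload 011011.
Concatenate: 01000011011 = 0x21B (11 bits → U+021B).

U+021B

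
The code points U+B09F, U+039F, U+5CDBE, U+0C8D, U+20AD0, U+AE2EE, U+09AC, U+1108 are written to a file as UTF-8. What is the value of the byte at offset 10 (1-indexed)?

1-indexed offset 10 is 0-indexed offset 9.
U+B09F → 3-byte form EB 82 9F at offsets 0–2.
U+039F → 2-byte form CE 9F at offsets 3–4.
U+5CDBE → 4-byte form F1 9C B6 BE at offsets 5–8.
U+0C8D → 3-byte form E0 B2 8D at offsets 9–11.
Offset 9 falls in char 4's range; it's byte 1 of E0 B2 8D = 0xE0.

0xE0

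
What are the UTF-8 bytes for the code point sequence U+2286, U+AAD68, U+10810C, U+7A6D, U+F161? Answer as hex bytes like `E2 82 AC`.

U+2286: 3-byte form → E2 8A 86.
U+AAD68: 4-byte form → F2 AA B5 A8.
U+10810C: 4-byte form → F4 88 84 8C.
U+7A6D: 3-byte form → E7 A9 AD.
U+F161: 3-byte form → EF 85 A1.
Concatenated (17 bytes): E2 8A 86 F2 AA B5 A8 F4 88 84 8C E7 A9 AD EF 85 A1.

E2 8A 86 F2 AA B5 A8 F4 88 84 8C E7 A9 AD EF 85 A1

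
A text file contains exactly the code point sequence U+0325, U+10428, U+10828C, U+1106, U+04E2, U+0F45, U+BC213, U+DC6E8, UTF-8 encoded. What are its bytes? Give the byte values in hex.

U+0325: 2-byte form → CC A5.
U+10428: 4-byte form → F0 90 90 A8.
U+10828C: 4-byte form → F4 88 8A 8C.
U+1106: 3-byte form → E1 84 86.
U+04E2: 2-byte form → D3 A2.
U+0F45: 3-byte form → E0 BD 85.
U+BC213: 4-byte form → F2 BC 88 93.
U+DC6E8: 4-byte form → F3 9C 9B A8.
Concatenated (26 bytes): CC A5 F0 90 90 A8 F4 88 8A 8C E1 84 86 D3 A2 E0 BD 85 F2 BC 88 93 F3 9C 9B A8.

CC A5 F0 90 90 A8 F4 88 8A 8C E1 84 86 D3 A2 E0 BD 85 F2 BC 88 93 F3 9C 9B A8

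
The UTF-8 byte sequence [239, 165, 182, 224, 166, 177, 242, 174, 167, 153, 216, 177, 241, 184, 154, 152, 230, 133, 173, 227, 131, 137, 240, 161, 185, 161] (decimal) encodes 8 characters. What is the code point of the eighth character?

Offset 0: leading byte 0xEF = 11101111 → 3-byte char #1 = EF A5 B6.
Offset 3: leading byte 0xE0 = 11100000 → 3-byte char #2 = E0 A6 B1.
Offset 6: leading byte 0xF2 = 11110010 → 4-byte char #3 = F2 AE A7 99.
Offset 10: leading byte 0xD8 = 11011000 → 2-byte char #4 = D8 B1.
Offset 12: leading byte 0xF1 = 11110001 → 4-byte char #5 = F1 B8 9A 98.
Offset 16: leading byte 0xE6 = 11100110 → 3-byte char #6 = E6 85 AD.
Offset 19: leading byte 0xE3 = 11100011 → 3-byte char #7 = E3 83 89.
Offset 22: leading byte 0xF0 = 11110000 → 4-byte char #8 = F0 A1 B9 A1.
Leading byte 0xF0 = 11110000 matches 11110xxx → 4-byte sequence.
Byte 1: 0xF0 = 11110000, payload 000 (3 bits).
Byte 2: 0xA1 = 10100001 (10xxxxxx ✓), payload 100001.
Byte 3: 0xB9 = 10111001 (10xxxxxx ✓), payload 111001.
Byte 4: 0xA1 = 10100001 (10xxxxxx ✓), payload 100001.
Concatenate: 000100001111001100001 = 0x21E61 (21 bits → U+21E61).

U+21E61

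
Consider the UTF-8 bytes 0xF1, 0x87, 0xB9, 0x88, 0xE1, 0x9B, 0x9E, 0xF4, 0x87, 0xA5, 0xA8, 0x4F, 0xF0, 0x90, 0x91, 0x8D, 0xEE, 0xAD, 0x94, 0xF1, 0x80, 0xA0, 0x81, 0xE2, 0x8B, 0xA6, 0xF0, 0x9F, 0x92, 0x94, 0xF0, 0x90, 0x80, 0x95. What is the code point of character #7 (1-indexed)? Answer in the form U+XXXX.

Offset 0: leading byte 0xF1 = 11110001 → 4-byte char #1 = F1 87 B9 88.
Offset 4: leading byte 0xE1 = 11100001 → 3-byte char #2 = E1 9B 9E.
Offset 7: leading byte 0xF4 = 11110100 → 4-byte char #3 = F4 87 A5 A8.
Offset 11: leading byte 0x4F = 01001111 → 1-byte char #4 = 4F.
Offset 12: leading byte 0xF0 = 11110000 → 4-byte char #5 = F0 90 91 8D.
Offset 16: leading byte 0xEE = 11101110 → 3-byte char #6 = EE AD 94.
Offset 19: leading byte 0xF1 = 11110001 → 4-byte char #7 = F1 80 A0 81.
Leading byte 0xF1 = 11110001 matches 11110xxx → 4-byte sequence.
Byte 1: 0xF1 = 11110001, payload 001 (3 bits).
Byte 2: 0x80 = 10000000 (10xxxxxx ✓), payload 000000.
Byte 3: 0xA0 = 10100000 (10xxxxxx ✓), payload 100000.
Byte 4: 0x81 = 10000001 (10xxxxxx ✓), payload 000001.
Concatenate: 001000000100000000001 = 0x40801 (21 bits → U+40801).

U+40801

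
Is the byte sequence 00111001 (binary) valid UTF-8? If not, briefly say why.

valid

Leading byte 0x39 = 00111001 → 1-byte form.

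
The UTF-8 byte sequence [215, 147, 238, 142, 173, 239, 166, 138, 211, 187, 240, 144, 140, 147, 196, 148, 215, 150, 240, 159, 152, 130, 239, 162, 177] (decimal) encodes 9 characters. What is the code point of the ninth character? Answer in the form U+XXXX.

U+F8B1

Offset 0: leading byte 0xD7 = 11010111 → 2-byte char #1 = D7 93.
Offset 2: leading byte 0xEE = 11101110 → 3-byte char #2 = EE 8E AD.
Offset 5: leading byte 0xEF = 11101111 → 3-byte char #3 = EF A6 8A.
Offset 8: leading byte 0xD3 = 11010011 → 2-byte char #4 = D3 BB.
Offset 10: leading byte 0xF0 = 11110000 → 4-byte char #5 = F0 90 8C 93.
Offset 14: leading byte 0xC4 = 11000100 → 2-byte char #6 = C4 94.
Offset 16: leading byte 0xD7 = 11010111 → 2-byte char #7 = D7 96.
Offset 18: leading byte 0xF0 = 11110000 → 4-byte char #8 = F0 9F 98 82.
Offset 22: leading byte 0xEF = 11101111 → 3-byte char #9 = EF A2 B1.
Leading byte 0xEF = 11101111 matches 1110xxxx → 3-byte sequence.
Byte 1: 0xEF = 11101111, payload 1111 (4 bits).
Byte 2: 0xA2 = 10100010 (10xxxxxx ✓), payload 100010.
Byte 3: 0xB1 = 10110001 (10xxxxxx ✓), payload 110001.
Concatenate: 1111100010110001 = 0xF8B1 (16 bits → U+F8B1).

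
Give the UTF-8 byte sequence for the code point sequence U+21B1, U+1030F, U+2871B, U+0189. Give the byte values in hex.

E2 86 B1 F0 90 8C 8F F0 A8 9C 9B C6 89

U+21B1: 3-byte form → E2 86 B1.
U+1030F: 4-byte form → F0 90 8C 8F.
U+2871B: 4-byte form → F0 A8 9C 9B.
U+0189: 2-byte form → C6 89.
Concatenated (13 bytes): E2 86 B1 F0 90 8C 8F F0 A8 9C 9B C6 89.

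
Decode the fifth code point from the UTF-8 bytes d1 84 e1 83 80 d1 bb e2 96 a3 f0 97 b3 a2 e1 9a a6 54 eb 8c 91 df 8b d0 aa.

U+17CE2

Offset 0: leading byte 0xD1 = 11010001 → 2-byte char #1 = D1 84.
Offset 2: leading byte 0xE1 = 11100001 → 3-byte char #2 = E1 83 80.
Offset 5: leading byte 0xD1 = 11010001 → 2-byte char #3 = D1 BB.
Offset 7: leading byte 0xE2 = 11100010 → 3-byte char #4 = E2 96 A3.
Offset 10: leading byte 0xF0 = 11110000 → 4-byte char #5 = F0 97 B3 A2.
Leading byte 0xF0 = 11110000 matches 11110xxx → 4-byte sequence.
Byte 1: 0xF0 = 11110000, payload 000 (3 bits).
Byte 2: 0x97 = 10010111 (10xxxxxx ✓), payload 010111.
Byte 3: 0xB3 = 10110011 (10xxxxxx ✓), payload 110011.
Byte 4: 0xA2 = 10100010 (10xxxxxx ✓), payload 100010.
Concatenate: 000010111110011100010 = 0x17CE2 (21 bits → U+17CE2).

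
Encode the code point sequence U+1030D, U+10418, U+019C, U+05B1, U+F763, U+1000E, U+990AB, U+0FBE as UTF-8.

U+1030D: 4-byte form → F0 90 8C 8D.
U+10418: 4-byte form → F0 90 90 98.
U+019C: 2-byte form → C6 9C.
U+05B1: 2-byte form → D6 B1.
U+F763: 3-byte form → EF 9D A3.
U+1000E: 4-byte form → F0 90 80 8E.
U+990AB: 4-byte form → F2 99 82 AB.
U+0FBE: 3-byte form → E0 BE BE.
Concatenated (26 bytes): F0 90 8C 8D F0 90 90 98 C6 9C D6 B1 EF 9D A3 F0 90 80 8E F2 99 82 AB E0 BE BE.

F0 90 8C 8D F0 90 90 98 C6 9C D6 B1 EF 9D A3 F0 90 80 8E F2 99 82 AB E0 BE BE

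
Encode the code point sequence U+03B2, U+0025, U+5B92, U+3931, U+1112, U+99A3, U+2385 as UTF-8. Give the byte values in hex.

CE B2 25 E5 AE 92 E3 A4 B1 E1 84 92 E9 A6 A3 E2 8E 85

U+03B2: 2-byte form → CE B2.
U+0025: 1-byte form → 25.
U+5B92: 3-byte form → E5 AE 92.
U+3931: 3-byte form → E3 A4 B1.
U+1112: 3-byte form → E1 84 92.
U+99A3: 3-byte form → E9 A6 A3.
U+2385: 3-byte form → E2 8E 85.
Concatenated (18 bytes): CE B2 25 E5 AE 92 E3 A4 B1 E1 84 92 E9 A6 A3 E2 8E 85.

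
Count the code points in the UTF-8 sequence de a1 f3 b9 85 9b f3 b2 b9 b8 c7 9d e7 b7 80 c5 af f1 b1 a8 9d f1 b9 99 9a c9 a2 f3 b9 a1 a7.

Byte at offset 0: 0xDE = 11011110 → 2-byte char (#1). Advance 2.
Byte at offset 2: 0xF3 = 11110011 → 4-byte char (#2). Advance 4.
Byte at offset 6: 0xF3 = 11110011 → 4-byte char (#3). Advance 4.
Byte at offset 10: 0xC7 = 11000111 → 2-byte char (#4). Advance 2.
Byte at offset 12: 0xE7 = 11100111 → 3-byte char (#5). Advance 3.
Byte at offset 15: 0xC5 = 11000101 → 2-byte char (#6). Advance 2.
Byte at offset 17: 0xF1 = 11110001 → 4-byte char (#7). Advance 4.
Byte at offset 21: 0xF1 = 11110001 → 4-byte char (#8). Advance 4.
Byte at offset 25: 0xC9 = 11001001 → 2-byte char (#9). Advance 2.
Byte at offset 27: 0xF3 = 11110011 → 4-byte char (#10). Advance 4.
Reached end at offset 31 after 10 code points.

10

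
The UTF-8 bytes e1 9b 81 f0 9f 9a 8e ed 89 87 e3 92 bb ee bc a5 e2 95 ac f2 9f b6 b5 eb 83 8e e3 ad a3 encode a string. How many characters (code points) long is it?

9

Byte at offset 0: 0xE1 = 11100001 → 3-byte char (#1). Advance 3.
Byte at offset 3: 0xF0 = 11110000 → 4-byte char (#2). Advance 4.
Byte at offset 7: 0xED = 11101101 → 3-byte char (#3). Advance 3.
Byte at offset 10: 0xE3 = 11100011 → 3-byte char (#4). Advance 3.
Byte at offset 13: 0xEE = 11101110 → 3-byte char (#5). Advance 3.
Byte at offset 16: 0xE2 = 11100010 → 3-byte char (#6). Advance 3.
Byte at offset 19: 0xF2 = 11110010 → 4-byte char (#7). Advance 4.
Byte at offset 23: 0xEB = 11101011 → 3-byte char (#8). Advance 3.
Byte at offset 26: 0xE3 = 11100011 → 3-byte char (#9). Advance 3.
Reached end at offset 29 after 9 code points.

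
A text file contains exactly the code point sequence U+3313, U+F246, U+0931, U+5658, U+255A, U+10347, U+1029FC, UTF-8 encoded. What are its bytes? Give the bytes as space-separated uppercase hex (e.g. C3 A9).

E3 8C 93 EF 89 86 E0 A4 B1 E5 99 98 E2 95 9A F0 90 8D 87 F4 82 A7 BC

U+3313: 3-byte form → E3 8C 93.
U+F246: 3-byte form → EF 89 86.
U+0931: 3-byte form → E0 A4 B1.
U+5658: 3-byte form → E5 99 98.
U+255A: 3-byte form → E2 95 9A.
U+10347: 4-byte form → F0 90 8D 87.
U+1029FC: 4-byte form → F4 82 A7 BC.
Concatenated (23 bytes): E3 8C 93 EF 89 86 E0 A4 B1 E5 99 98 E2 95 9A F0 90 8D 87 F4 82 A7 BC.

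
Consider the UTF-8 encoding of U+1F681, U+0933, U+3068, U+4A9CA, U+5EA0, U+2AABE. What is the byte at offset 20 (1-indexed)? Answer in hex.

1-indexed offset 20 is 0-indexed offset 19.
U+1F681 → 4-byte form F0 9F 9A 81 at offsets 0–3.
U+0933 → 3-byte form E0 A4 B3 at offsets 4–6.
U+3068 → 3-byte form E3 81 A8 at offsets 7–9.
U+4A9CA → 4-byte form F1 8A A7 8A at offsets 10–13.
U+5EA0 → 3-byte form E5 BA A0 at offsets 14–16.
U+2AABE → 4-byte form F0 AA AA BE at offsets 17–20.
Offset 19 falls in char 6's range; it's byte 3 of F0 AA AA BE = 0xAA.

0xAA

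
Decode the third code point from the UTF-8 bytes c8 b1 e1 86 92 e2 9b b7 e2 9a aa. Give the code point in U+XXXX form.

Offset 0: leading byte 0xC8 = 11001000 → 2-byte char #1 = C8 B1.
Offset 2: leading byte 0xE1 = 11100001 → 3-byte char #2 = E1 86 92.
Offset 5: leading byte 0xE2 = 11100010 → 3-byte char #3 = E2 9B B7.
Leading byte 0xE2 = 11100010 matches 1110xxxx → 3-byte sequence.
Byte 1: 0xE2 = 11100010, payload 0010 (4 bits).
Byte 2: 0x9B = 10011011 (10xxxxxx ✓), payload 011011.
Byte 3: 0xB7 = 10110111 (10xxxxxx ✓), payload 110111.
Concatenate: 0010011011110111 = 0x26F7 (16 bits → U+26F7).

U+26F7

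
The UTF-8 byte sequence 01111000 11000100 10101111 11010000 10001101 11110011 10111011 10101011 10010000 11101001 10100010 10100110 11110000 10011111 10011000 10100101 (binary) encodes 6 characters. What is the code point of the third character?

Offset 0: leading byte 0x78 = 01111000 → 1-byte char #1 = 78.
Offset 1: leading byte 0xC4 = 11000100 → 2-byte char #2 = C4 AF.
Offset 3: leading byte 0xD0 = 11010000 → 2-byte char #3 = D0 8D.
Leading byte 0xD0 = 11010000 matches 110xxxxx → 2-byte sequence.
Byte 1: 0xD0 = 11010000, payload 10000 (5 bits).
Byte 2: 0x8D = 10001101 (10xxxxxx ✓), payload 001101.
Concatenate: 10000001101 = 0x40D (11 bits → U+040D).

U+040D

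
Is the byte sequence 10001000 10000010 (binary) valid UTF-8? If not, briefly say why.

Byte 0x88 = 10001000 has the form 10xxxxxx — a continuation byte — but there is no preceding leading byte.

invalid (continuation byte with no leading byte)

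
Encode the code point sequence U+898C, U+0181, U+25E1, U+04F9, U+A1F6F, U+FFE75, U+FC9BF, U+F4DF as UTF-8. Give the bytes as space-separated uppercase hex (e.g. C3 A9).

E8 A6 8C C6 81 E2 97 A1 D3 B9 F2 A1 BD AF F3 BF B9 B5 F3 BC A6 BF EF 93 9F

U+898C: 3-byte form → E8 A6 8C.
U+0181: 2-byte form → C6 81.
U+25E1: 3-byte form → E2 97 A1.
U+04F9: 2-byte form → D3 B9.
U+A1F6F: 4-byte form → F2 A1 BD AF.
U+FFE75: 4-byte form → F3 BF B9 B5.
U+FC9BF: 4-byte form → F3 BC A6 BF.
U+F4DF: 3-byte form → EF 93 9F.
Concatenated (25 bytes): E8 A6 8C C6 81 E2 97 A1 D3 B9 F2 A1 BD AF F3 BF B9 B5 F3 BC A6 BF EF 93 9F.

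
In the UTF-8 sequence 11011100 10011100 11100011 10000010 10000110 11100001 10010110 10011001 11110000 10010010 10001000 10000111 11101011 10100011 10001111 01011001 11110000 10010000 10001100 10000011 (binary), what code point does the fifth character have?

Offset 0: leading byte 0xDC = 11011100 → 2-byte char #1 = DC 9C.
Offset 2: leading byte 0xE3 = 11100011 → 3-byte char #2 = E3 82 86.
Offset 5: leading byte 0xE1 = 11100001 → 3-byte char #3 = E1 96 99.
Offset 8: leading byte 0xF0 = 11110000 → 4-byte char #4 = F0 92 88 87.
Offset 12: leading byte 0xEB = 11101011 → 3-byte char #5 = EB A3 8F.
Leading byte 0xEB = 11101011 matches 1110xxxx → 3-byte sequence.
Byte 1: 0xEB = 11101011, payload 1011 (4 bits).
Byte 2: 0xA3 = 10100011 (10xxxxxx ✓), payload 100011.
Byte 3: 0x8F = 10001111 (10xxxxxx ✓), payload 001111.
Concatenate: 1011100011001111 = 0xB8CF (16 bits → U+B8CF).

U+B8CF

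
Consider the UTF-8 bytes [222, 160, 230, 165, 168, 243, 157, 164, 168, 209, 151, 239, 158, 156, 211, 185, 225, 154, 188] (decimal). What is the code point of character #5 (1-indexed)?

Offset 0: leading byte 0xDE = 11011110 → 2-byte char #1 = DE A0.
Offset 2: leading byte 0xE6 = 11100110 → 3-byte char #2 = E6 A5 A8.
Offset 5: leading byte 0xF3 = 11110011 → 4-byte char #3 = F3 9D A4 A8.
Offset 9: leading byte 0xD1 = 11010001 → 2-byte char #4 = D1 97.
Offset 11: leading byte 0xEF = 11101111 → 3-byte char #5 = EF 9E 9C.
Leading byte 0xEF = 11101111 matches 1110xxxx → 3-byte sequence.
Byte 1: 0xEF = 11101111, payload 1111 (4 bits).
Byte 2: 0x9E = 10011110 (10xxxxxx ✓), payload 011110.
Byte 3: 0x9C = 10011100 (10xxxxxx ✓), payload 011100.
Concatenate: 1111011110011100 = 0xF79C (16 bits → U+F79C).

U+F79C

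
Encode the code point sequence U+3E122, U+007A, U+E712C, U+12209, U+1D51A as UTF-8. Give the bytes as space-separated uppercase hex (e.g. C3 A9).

F0 BE 84 A2 7A F3 A7 84 AC F0 92 88 89 F0 9D 94 9A

U+3E122: 4-byte form → F0 BE 84 A2.
U+007A: 1-byte form → 7A.
U+E712C: 4-byte form → F3 A7 84 AC.
U+12209: 4-byte form → F0 92 88 89.
U+1D51A: 4-byte form → F0 9D 94 9A.
Concatenated (17 bytes): F0 BE 84 A2 7A F3 A7 84 AC F0 92 88 89 F0 9D 94 9A.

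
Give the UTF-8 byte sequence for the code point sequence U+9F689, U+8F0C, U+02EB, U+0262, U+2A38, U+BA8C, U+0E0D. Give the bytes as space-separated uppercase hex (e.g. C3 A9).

F2 9F 9A 89 E8 BC 8C CB AB C9 A2 E2 A8 B8 EB AA 8C E0 B8 8D

U+9F689: 4-byte form → F2 9F 9A 89.
U+8F0C: 3-byte form → E8 BC 8C.
U+02EB: 2-byte form → CB AB.
U+0262: 2-byte form → C9 A2.
U+2A38: 3-byte form → E2 A8 B8.
U+BA8C: 3-byte form → EB AA 8C.
U+0E0D: 3-byte form → E0 B8 8D.
Concatenated (20 bytes): F2 9F 9A 89 E8 BC 8C CB AB C9 A2 E2 A8 B8 EB AA 8C E0 B8 8D.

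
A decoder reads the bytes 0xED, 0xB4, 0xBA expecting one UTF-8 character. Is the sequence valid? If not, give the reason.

invalid (encodes a surrogate (U+D800–U+DFFF))

Structurally a 3-byte sequence; payload = 0xDD3A.
But 0xDD3A is in U+D800–U+DFFF, the surrogate range. Surrogates are not Unicode scalar values and are forbidden in UTF-8.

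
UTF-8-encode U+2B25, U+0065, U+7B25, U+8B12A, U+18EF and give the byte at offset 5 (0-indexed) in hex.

0xAC

U+2B25 → 3-byte form E2 AC A5 at offsets 0–2.
U+0065 → 1-byte form 65 at offsets 3–3.
U+7B25 → 3-byte form E7 AC A5 at offsets 4–6.
Offset 5 falls in char 3's range; it's byte 2 of E7 AC A5 = 0xAC.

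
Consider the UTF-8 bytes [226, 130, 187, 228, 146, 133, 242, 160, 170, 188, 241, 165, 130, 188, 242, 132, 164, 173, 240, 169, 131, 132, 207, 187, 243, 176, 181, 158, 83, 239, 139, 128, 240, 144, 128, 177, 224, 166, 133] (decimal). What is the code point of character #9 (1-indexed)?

U+0053

Offset 0: leading byte 0xE2 = 11100010 → 3-byte char #1 = E2 82 BB.
Offset 3: leading byte 0xE4 = 11100100 → 3-byte char #2 = E4 92 85.
Offset 6: leading byte 0xF2 = 11110010 → 4-byte char #3 = F2 A0 AA BC.
Offset 10: leading byte 0xF1 = 11110001 → 4-byte char #4 = F1 A5 82 BC.
Offset 14: leading byte 0xF2 = 11110010 → 4-byte char #5 = F2 84 A4 AD.
Offset 18: leading byte 0xF0 = 11110000 → 4-byte char #6 = F0 A9 83 84.
Offset 22: leading byte 0xCF = 11001111 → 2-byte char #7 = CF BB.
Offset 24: leading byte 0xF3 = 11110011 → 4-byte char #8 = F3 B0 B5 9E.
Offset 28: leading byte 0x53 = 01010011 → 1-byte char #9 = 53.
Leading byte 0x53 = 01010011 matches 0xxxxxxx → 1-byte sequence.
Byte 1: 0x53 = 01010011, payload 1010011 (7 bits).
Concatenate: 1010011 = 0x53 (7 bits → U+0053).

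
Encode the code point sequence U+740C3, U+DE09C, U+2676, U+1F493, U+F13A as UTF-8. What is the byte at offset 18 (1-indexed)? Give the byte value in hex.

0xBA

1-indexed offset 18 is 0-indexed offset 17.
U+740C3 → 4-byte form F1 B4 83 83 at offsets 0–3.
U+DE09C → 4-byte form F3 9E 82 9C at offsets 4–7.
U+2676 → 3-byte form E2 99 B6 at offsets 8–10.
U+1F493 → 4-byte form F0 9F 92 93 at offsets 11–14.
U+F13A → 3-byte form EF 84 BA at offsets 15–17.
Offset 17 falls in char 5's range; it's byte 3 of EF 84 BA = 0xBA.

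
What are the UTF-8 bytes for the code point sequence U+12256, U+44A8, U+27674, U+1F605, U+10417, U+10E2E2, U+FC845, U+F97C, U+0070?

U+12256: 4-byte form → F0 92 89 96.
U+44A8: 3-byte form → E4 92 A8.
U+27674: 4-byte form → F0 A7 99 B4.
U+1F605: 4-byte form → F0 9F 98 85.
U+10417: 4-byte form → F0 90 90 97.
U+10E2E2: 4-byte form → F4 8E 8B A2.
U+FC845: 4-byte form → F3 BC A1 85.
U+F97C: 3-byte form → EF A5 BC.
U+0070: 1-byte form → 70.
Concatenated (31 bytes): F0 92 89 96 E4 92 A8 F0 A7 99 B4 F0 9F 98 85 F0 90 90 97 F4 8E 8B A2 F3 BC A1 85 EF A5 BC 70.

F0 92 89 96 E4 92 A8 F0 A7 99 B4 F0 9F 98 85 F0 90 90 97 F4 8E 8B A2 F3 BC A1 85 EF A5 BC 70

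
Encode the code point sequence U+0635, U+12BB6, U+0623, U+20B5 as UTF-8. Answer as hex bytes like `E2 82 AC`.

U+0635: 2-byte form → D8 B5.
U+12BB6: 4-byte form → F0 92 AE B6.
U+0623: 2-byte form → D8 A3.
U+20B5: 3-byte form → E2 82 B5.
Concatenated (11 bytes): D8 B5 F0 92 AE B6 D8 A3 E2 82 B5.

D8 B5 F0 92 AE B6 D8 A3 E2 82 B5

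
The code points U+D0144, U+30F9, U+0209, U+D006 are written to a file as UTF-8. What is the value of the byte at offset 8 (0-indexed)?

0x89

U+D0144 → 4-byte form F3 90 85 84 at offsets 0–3.
U+30F9 → 3-byte form E3 83 B9 at offsets 4–6.
U+0209 → 2-byte form C8 89 at offsets 7–8.
Offset 8 falls in char 3's range; it's byte 2 of C8 89 = 0x89.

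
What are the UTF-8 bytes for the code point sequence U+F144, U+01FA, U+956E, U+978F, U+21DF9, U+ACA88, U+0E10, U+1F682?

EF 85 84 C7 BA E9 95 AE E9 9E 8F F0 A1 B7 B9 F2 AC AA 88 E0 B8 90 F0 9F 9A 82

U+F144: 3-byte form → EF 85 84.
U+01FA: 2-byte form → C7 BA.
U+956E: 3-byte form → E9 95 AE.
U+978F: 3-byte form → E9 9E 8F.
U+21DF9: 4-byte form → F0 A1 B7 B9.
U+ACA88: 4-byte form → F2 AC AA 88.
U+0E10: 3-byte form → E0 B8 90.
U+1F682: 4-byte form → F0 9F 9A 82.
Concatenated (26 bytes): EF 85 84 C7 BA E9 95 AE E9 9E 8F F0 A1 B7 B9 F2 AC AA 88 E0 B8 90 F0 9F 9A 82.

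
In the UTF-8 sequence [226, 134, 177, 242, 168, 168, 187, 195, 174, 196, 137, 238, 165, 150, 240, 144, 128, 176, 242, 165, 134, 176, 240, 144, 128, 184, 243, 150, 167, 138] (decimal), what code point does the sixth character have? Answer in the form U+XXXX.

U+10030

Offset 0: leading byte 0xE2 = 11100010 → 3-byte char #1 = E2 86 B1.
Offset 3: leading byte 0xF2 = 11110010 → 4-byte char #2 = F2 A8 A8 BB.
Offset 7: leading byte 0xC3 = 11000011 → 2-byte char #3 = C3 AE.
Offset 9: leading byte 0xC4 = 11000100 → 2-byte char #4 = C4 89.
Offset 11: leading byte 0xEE = 11101110 → 3-byte char #5 = EE A5 96.
Offset 14: leading byte 0xF0 = 11110000 → 4-byte char #6 = F0 90 80 B0.
Leading byte 0xF0 = 11110000 matches 11110xxx → 4-byte sequence.
Byte 1: 0xF0 = 11110000, payload 000 (3 bits).
Byte 2: 0x90 = 10010000 (10xxxxxx ✓), payload 010000.
Byte 3: 0x80 = 10000000 (10xxxxxx ✓), payload 000000.
Byte 4: 0xB0 = 10110000 (10xxxxxx ✓), payload 110000.
Concatenate: 000010000000000110000 = 0x10030 (21 bits → U+10030).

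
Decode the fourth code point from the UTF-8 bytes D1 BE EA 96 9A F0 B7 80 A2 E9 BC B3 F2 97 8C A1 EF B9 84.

Offset 0: leading byte 0xD1 = 11010001 → 2-byte char #1 = D1 BE.
Offset 2: leading byte 0xEA = 11101010 → 3-byte char #2 = EA 96 9A.
Offset 5: leading byte 0xF0 = 11110000 → 4-byte char #3 = F0 B7 80 A2.
Offset 9: leading byte 0xE9 = 11101001 → 3-byte char #4 = E9 BC B3.
Leading byte 0xE9 = 11101001 matches 1110xxxx → 3-byte sequence.
Byte 1: 0xE9 = 11101001, payload 1001 (4 bits).
Byte 2: 0xBC = 10111100 (10xxxxxx ✓), payload 111100.
Byte 3: 0xB3 = 10110011 (10xxxxxx ✓), payload 110011.
Concatenate: 1001111100110011 = 0x9F33 (16 bits → U+9F33).

U+9F33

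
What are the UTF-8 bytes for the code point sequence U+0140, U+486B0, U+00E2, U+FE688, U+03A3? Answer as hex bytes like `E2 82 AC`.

C5 80 F1 88 9A B0 C3 A2 F3 BE 9A 88 CE A3

U+0140: 2-byte form → C5 80.
U+486B0: 4-byte form → F1 88 9A B0.
U+00E2: 2-byte form → C3 A2.
U+FE688: 4-byte form → F3 BE 9A 88.
U+03A3: 2-byte form → CE A3.
Concatenated (14 bytes): C5 80 F1 88 9A B0 C3 A2 F3 BE 9A 88 CE A3.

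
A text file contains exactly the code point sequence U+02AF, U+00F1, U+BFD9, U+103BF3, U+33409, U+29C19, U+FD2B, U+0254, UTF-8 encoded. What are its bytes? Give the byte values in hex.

U+02AF: 2-byte form → CA AF.
U+00F1: 2-byte form → C3 B1.
U+BFD9: 3-byte form → EB BF 99.
U+103BF3: 4-byte form → F4 83 AF B3.
U+33409: 4-byte form → F0 B3 90 89.
U+29C19: 4-byte form → F0 A9 B0 99.
U+FD2B: 3-byte form → EF B4 AB.
U+0254: 2-byte form → C9 94.
Concatenated (24 bytes): CA AF C3 B1 EB BF 99 F4 83 AF B3 F0 B3 90 89 F0 A9 B0 99 EF B4 AB C9 94.

CA AF C3 B1 EB BF 99 F4 83 AF B3 F0 B3 90 89 F0 A9 B0 99 EF B4 AB C9 94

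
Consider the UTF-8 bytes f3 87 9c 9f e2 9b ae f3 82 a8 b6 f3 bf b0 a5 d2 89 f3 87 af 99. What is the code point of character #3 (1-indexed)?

U+C2A36

Offset 0: leading byte 0xF3 = 11110011 → 4-byte char #1 = F3 87 9C 9F.
Offset 4: leading byte 0xE2 = 11100010 → 3-byte char #2 = E2 9B AE.
Offset 7: leading byte 0xF3 = 11110011 → 4-byte char #3 = F3 82 A8 B6.
Leading byte 0xF3 = 11110011 matches 11110xxx → 4-byte sequence.
Byte 1: 0xF3 = 11110011, payload 011 (3 bits).
Byte 2: 0x82 = 10000010 (10xxxxxx ✓), payload 000010.
Byte 3: 0xA8 = 10101000 (10xxxxxx ✓), payload 101000.
Byte 4: 0xB6 = 10110110 (10xxxxxx ✓), payload 110110.
Concatenate: 011000010101000110110 = 0xC2A36 (21 bits → U+C2A36).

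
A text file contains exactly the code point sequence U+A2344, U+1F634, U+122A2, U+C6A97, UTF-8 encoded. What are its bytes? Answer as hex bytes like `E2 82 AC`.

U+A2344: 4-byte form → F2 A2 8D 84.
U+1F634: 4-byte form → F0 9F 98 B4.
U+122A2: 4-byte form → F0 92 8A A2.
U+C6A97: 4-byte form → F3 86 AA 97.
Concatenated (16 bytes): F2 A2 8D 84 F0 9F 98 B4 F0 92 8A A2 F3 86 AA 97.

F2 A2 8D 84 F0 9F 98 B4 F0 92 8A A2 F3 86 AA 97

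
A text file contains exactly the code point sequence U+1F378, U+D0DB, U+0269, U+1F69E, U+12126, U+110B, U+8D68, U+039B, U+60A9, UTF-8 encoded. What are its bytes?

U+1F378: 4-byte form → F0 9F 8D B8.
U+D0DB: 3-byte form → ED 83 9B.
U+0269: 2-byte form → C9 A9.
U+1F69E: 4-byte form → F0 9F 9A 9E.
U+12126: 4-byte form → F0 92 84 A6.
U+110B: 3-byte form → E1 84 8B.
U+8D68: 3-byte form → E8 B5 A8.
U+039B: 2-byte form → CE 9B.
U+60A9: 3-byte form → E6 82 A9.
Concatenated (28 bytes): F0 9F 8D B8 ED 83 9B C9 A9 F0 9F 9A 9E F0 92 84 A6 E1 84 8B E8 B5 A8 CE 9B E6 82 A9.

F0 9F 8D B8 ED 83 9B C9 A9 F0 9F 9A 9E F0 92 84 A6 E1 84 8B E8 B5 A8 CE 9B E6 82 A9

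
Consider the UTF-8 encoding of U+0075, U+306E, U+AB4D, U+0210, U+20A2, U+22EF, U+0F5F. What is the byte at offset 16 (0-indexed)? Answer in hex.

0xBD

U+0075 → 1-byte form 75 at offsets 0–0.
U+306E → 3-byte form E3 81 AE at offsets 1–3.
U+AB4D → 3-byte form EA AD 8D at offsets 4–6.
U+0210 → 2-byte form C8 90 at offsets 7–8.
U+20A2 → 3-byte form E2 82 A2 at offsets 9–11.
U+22EF → 3-byte form E2 8B AF at offsets 12–14.
U+0F5F → 3-byte form E0 BD 9F at offsets 15–17.
Offset 16 falls in char 7's range; it's byte 2 of E0 BD 9F = 0xBD.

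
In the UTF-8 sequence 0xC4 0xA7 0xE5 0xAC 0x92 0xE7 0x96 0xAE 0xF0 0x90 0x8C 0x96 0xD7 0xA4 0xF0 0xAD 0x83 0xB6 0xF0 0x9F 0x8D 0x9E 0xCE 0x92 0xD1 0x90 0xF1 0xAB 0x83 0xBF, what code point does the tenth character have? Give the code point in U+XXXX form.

Offset 0: leading byte 0xC4 = 11000100 → 2-byte char #1 = C4 A7.
Offset 2: leading byte 0xE5 = 11100101 → 3-byte char #2 = E5 AC 92.
Offset 5: leading byte 0xE7 = 11100111 → 3-byte char #3 = E7 96 AE.
Offset 8: leading byte 0xF0 = 11110000 → 4-byte char #4 = F0 90 8C 96.
Offset 12: leading byte 0xD7 = 11010111 → 2-byte char #5 = D7 A4.
Offset 14: leading byte 0xF0 = 11110000 → 4-byte char #6 = F0 AD 83 B6.
Offset 18: leading byte 0xF0 = 11110000 → 4-byte char #7 = F0 9F 8D 9E.
Offset 22: leading byte 0xCE = 11001110 → 2-byte char #8 = CE 92.
Offset 24: leading byte 0xD1 = 11010001 → 2-byte char #9 = D1 90.
Offset 26: leading byte 0xF1 = 11110001 → 4-byte char #10 = F1 AB 83 BF.
Leading byte 0xF1 = 11110001 matches 11110xxx → 4-byte sequence.
Byte 1: 0xF1 = 11110001, payload 001 (3 bits).
Byte 2: 0xAB = 10101011 (10xxxxxx ✓), payload 101011.
Byte 3: 0x83 = 10000011 (10xxxxxx ✓), payload 000011.
Byte 4: 0xBF = 10111111 (10xxxxxx ✓), payload 111111.
Concatenate: 001101011000011111111 = 0x6B0FF (21 bits → U+6B0FF).

U+6B0FF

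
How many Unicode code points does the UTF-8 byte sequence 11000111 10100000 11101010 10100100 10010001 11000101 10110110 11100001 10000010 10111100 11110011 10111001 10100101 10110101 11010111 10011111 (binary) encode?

6

Byte at offset 0: 0xC7 = 11000111 → 2-byte char (#1). Advance 2.
Byte at offset 2: 0xEA = 11101010 → 3-byte char (#2). Advance 3.
Byte at offset 5: 0xC5 = 11000101 → 2-byte char (#3). Advance 2.
Byte at offset 7: 0xE1 = 11100001 → 3-byte char (#4). Advance 3.
Byte at offset 10: 0xF3 = 11110011 → 4-byte char (#5). Advance 4.
Byte at offset 14: 0xD7 = 11010111 → 2-byte char (#6). Advance 2.
Reached end at offset 16 after 6 code points.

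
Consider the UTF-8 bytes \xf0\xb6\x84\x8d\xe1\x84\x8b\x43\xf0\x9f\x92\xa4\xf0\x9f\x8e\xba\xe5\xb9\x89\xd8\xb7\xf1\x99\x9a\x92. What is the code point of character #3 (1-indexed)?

Offset 0: leading byte 0xF0 = 11110000 → 4-byte char #1 = F0 B6 84 8D.
Offset 4: leading byte 0xE1 = 11100001 → 3-byte char #2 = E1 84 8B.
Offset 7: leading byte 0x43 = 01000011 → 1-byte char #3 = 43.
Leading byte 0x43 = 01000011 matches 0xxxxxxx → 1-byte sequence.
Byte 1: 0x43 = 01000011, payload 1000011 (7 bits).
Concatenate: 1000011 = 0x43 (7 bits → U+0043).

U+0043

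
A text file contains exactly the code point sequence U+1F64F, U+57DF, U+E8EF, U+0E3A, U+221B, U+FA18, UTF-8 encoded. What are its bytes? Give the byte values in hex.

U+1F64F: 4-byte form → F0 9F 99 8F.
U+57DF: 3-byte form → E5 9F 9F.
U+E8EF: 3-byte form → EE A3 AF.
U+0E3A: 3-byte form → E0 B8 BA.
U+221B: 3-byte form → E2 88 9B.
U+FA18: 3-byte form → EF A8 98.
Concatenated (19 bytes): F0 9F 99 8F E5 9F 9F EE A3 AF E0 B8 BA E2 88 9B EF A8 98.

F0 9F 99 8F E5 9F 9F EE A3 AF E0 B8 BA E2 88 9B EF A8 98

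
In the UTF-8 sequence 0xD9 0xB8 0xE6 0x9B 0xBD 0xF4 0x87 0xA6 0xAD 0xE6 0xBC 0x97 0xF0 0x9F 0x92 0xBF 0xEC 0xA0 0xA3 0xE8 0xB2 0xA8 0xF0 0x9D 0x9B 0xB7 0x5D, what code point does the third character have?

Offset 0: leading byte 0xD9 = 11011001 → 2-byte char #1 = D9 B8.
Offset 2: leading byte 0xE6 = 11100110 → 3-byte char #2 = E6 9B BD.
Offset 5: leading byte 0xF4 = 11110100 → 4-byte char #3 = F4 87 A6 AD.
Leading byte 0xF4 = 11110100 matches 11110xxx → 4-byte sequence.
Byte 1: 0xF4 = 11110100, payload 100 (3 bits).
Byte 2: 0x87 = 10000111 (10xxxxxx ✓), payload 000111.
Byte 3: 0xA6 = 10100110 (10xxxxxx ✓), payload 100110.
Byte 4: 0xAD = 10101101 (10xxxxxx ✓), payload 101101.
Concatenate: 100000111100110101101 = 0x1079AD (21 bits → U+1079AD).

U+1079AD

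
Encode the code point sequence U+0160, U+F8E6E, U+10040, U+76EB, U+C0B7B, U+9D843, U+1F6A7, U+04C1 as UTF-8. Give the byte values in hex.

U+0160: 2-byte form → C5 A0.
U+F8E6E: 4-byte form → F3 B8 B9 AE.
U+10040: 4-byte form → F0 90 81 80.
U+76EB: 3-byte form → E7 9B AB.
U+C0B7B: 4-byte form → F3 80 AD BB.
U+9D843: 4-byte form → F2 9D A1 83.
U+1F6A7: 4-byte form → F0 9F 9A A7.
U+04C1: 2-byte form → D3 81.
Concatenated (27 bytes): C5 A0 F3 B8 B9 AE F0 90 81 80 E7 9B AB F3 80 AD BB F2 9D A1 83 F0 9F 9A A7 D3 81.

C5 A0 F3 B8 B9 AE F0 90 81 80 E7 9B AB F3 80 AD BB F2 9D A1 83 F0 9F 9A A7 D3 81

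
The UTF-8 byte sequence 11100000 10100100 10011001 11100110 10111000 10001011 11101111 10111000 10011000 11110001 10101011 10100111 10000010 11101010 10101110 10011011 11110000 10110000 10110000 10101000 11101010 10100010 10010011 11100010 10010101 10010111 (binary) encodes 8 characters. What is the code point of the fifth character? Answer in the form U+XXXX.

Offset 0: leading byte 0xE0 = 11100000 → 3-byte char #1 = E0 A4 99.
Offset 3: leading byte 0xE6 = 11100110 → 3-byte char #2 = E6 B8 8B.
Offset 6: leading byte 0xEF = 11101111 → 3-byte char #3 = EF B8 98.
Offset 9: leading byte 0xF1 = 11110001 → 4-byte char #4 = F1 AB A7 82.
Offset 13: leading byte 0xEA = 11101010 → 3-byte char #5 = EA AE 9B.
Leading byte 0xEA = 11101010 matches 1110xxxx → 3-byte sequence.
Byte 1: 0xEA = 11101010, payload 1010 (4 bits).
Byte 2: 0xAE = 10101110 (10xxxxxx ✓), payload 101110.
Byte 3: 0x9B = 10011011 (10xxxxxx ✓), payload 011011.
Concatenate: 1010101110011011 = 0xAB9B (16 bits → U+AB9B).

U+AB9B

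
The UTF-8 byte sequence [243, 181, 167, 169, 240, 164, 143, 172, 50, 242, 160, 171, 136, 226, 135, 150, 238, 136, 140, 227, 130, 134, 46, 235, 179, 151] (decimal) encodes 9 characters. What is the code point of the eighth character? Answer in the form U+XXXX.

Offset 0: leading byte 0xF3 = 11110011 → 4-byte char #1 = F3 B5 A7 A9.
Offset 4: leading byte 0xF0 = 11110000 → 4-byte char #2 = F0 A4 8F AC.
Offset 8: leading byte 0x32 = 00110010 → 1-byte char #3 = 32.
Offset 9: leading byte 0xF2 = 11110010 → 4-byte char #4 = F2 A0 AB 88.
Offset 13: leading byte 0xE2 = 11100010 → 3-byte char #5 = E2 87 96.
Offset 16: leading byte 0xEE = 11101110 → 3-byte char #6 = EE 88 8C.
Offset 19: leading byte 0xE3 = 11100011 → 3-byte char #7 = E3 82 86.
Offset 22: leading byte 0x2E = 00101110 → 1-byte char #8 = 2E.
Leading byte 0x2E = 00101110 matches 0xxxxxxx → 1-byte sequence.
Byte 1: 0x2E = 00101110, payload 0101110 (7 bits).
Concatenate: 0101110 = 0x2E (7 bits → U+002E).

U+002E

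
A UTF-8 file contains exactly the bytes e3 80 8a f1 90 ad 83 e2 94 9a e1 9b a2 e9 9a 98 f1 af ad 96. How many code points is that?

6

Byte at offset 0: 0xE3 = 11100011 → 3-byte char (#1). Advance 3.
Byte at offset 3: 0xF1 = 11110001 → 4-byte char (#2). Advance 4.
Byte at offset 7: 0xE2 = 11100010 → 3-byte char (#3). Advance 3.
Byte at offset 10: 0xE1 = 11100001 → 3-byte char (#4). Advance 3.
Byte at offset 13: 0xE9 = 11101001 → 3-byte char (#5). Advance 3.
Byte at offset 16: 0xF1 = 11110001 → 4-byte char (#6). Advance 4.
Reached end at offset 20 after 6 code points.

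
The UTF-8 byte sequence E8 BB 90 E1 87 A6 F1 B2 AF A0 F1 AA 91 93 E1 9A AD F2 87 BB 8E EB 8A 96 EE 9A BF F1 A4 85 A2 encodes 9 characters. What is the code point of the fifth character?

U+16AD

Offset 0: leading byte 0xE8 = 11101000 → 3-byte char #1 = E8 BB 90.
Offset 3: leading byte 0xE1 = 11100001 → 3-byte char #2 = E1 87 A6.
Offset 6: leading byte 0xF1 = 11110001 → 4-byte char #3 = F1 B2 AF A0.
Offset 10: leading byte 0xF1 = 11110001 → 4-byte char #4 = F1 AA 91 93.
Offset 14: leading byte 0xE1 = 11100001 → 3-byte char #5 = E1 9A AD.
Leading byte 0xE1 = 11100001 matches 1110xxxx → 3-byte sequence.
Byte 1: 0xE1 = 11100001, payload 0001 (4 bits).
Byte 2: 0x9A = 10011010 (10xxxxxx ✓), payload 011010.
Byte 3: 0xAD = 10101101 (10xxxxxx ✓), payload 101101.
Concatenate: 0001011010101101 = 0x16AD (16 bits → U+16AD).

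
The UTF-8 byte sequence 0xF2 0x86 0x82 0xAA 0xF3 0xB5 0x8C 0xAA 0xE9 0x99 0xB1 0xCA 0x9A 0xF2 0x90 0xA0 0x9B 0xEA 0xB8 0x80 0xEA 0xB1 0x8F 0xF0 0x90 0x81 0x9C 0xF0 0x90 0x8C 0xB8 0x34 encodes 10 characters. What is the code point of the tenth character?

Offset 0: leading byte 0xF2 = 11110010 → 4-byte char #1 = F2 86 82 AA.
Offset 4: leading byte 0xF3 = 11110011 → 4-byte char #2 = F3 B5 8C AA.
Offset 8: leading byte 0xE9 = 11101001 → 3-byte char #3 = E9 99 B1.
Offset 11: leading byte 0xCA = 11001010 → 2-byte char #4 = CA 9A.
Offset 13: leading byte 0xF2 = 11110010 → 4-byte char #5 = F2 90 A0 9B.
Offset 17: leading byte 0xEA = 11101010 → 3-byte char #6 = EA B8 80.
Offset 20: leading byte 0xEA = 11101010 → 3-byte char #7 = EA B1 8F.
Offset 23: leading byte 0xF0 = 11110000 → 4-byte char #8 = F0 90 81 9C.
Offset 27: leading byte 0xF0 = 11110000 → 4-byte char #9 = F0 90 8C B8.
Offset 31: leading byte 0x34 = 00110100 → 1-byte char #10 = 34.
Leading byte 0x34 = 00110100 matches 0xxxxxxx → 1-byte sequence.
Byte 1: 0x34 = 00110100, payload 0110100 (7 bits).
Concatenate: 0110100 = 0x34 (7 bits → U+0034).

U+0034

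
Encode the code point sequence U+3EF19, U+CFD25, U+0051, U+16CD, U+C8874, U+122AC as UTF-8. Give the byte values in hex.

U+3EF19: 4-byte form → F0 BE BC 99.
U+CFD25: 4-byte form → F3 8F B4 A5.
U+0051: 1-byte form → 51.
U+16CD: 3-byte form → E1 9B 8D.
U+C8874: 4-byte form → F3 88 A1 B4.
U+122AC: 4-byte form → F0 92 8A AC.
Concatenated (20 bytes): F0 BE BC 99 F3 8F B4 A5 51 E1 9B 8D F3 88 A1 B4 F0 92 8A AC.

F0 BE BC 99 F3 8F B4 A5 51 E1 9B 8D F3 88 A1 B4 F0 92 8A AC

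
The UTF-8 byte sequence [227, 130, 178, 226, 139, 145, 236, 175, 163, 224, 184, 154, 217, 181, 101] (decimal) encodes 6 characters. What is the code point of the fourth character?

Offset 0: leading byte 0xE3 = 11100011 → 3-byte char #1 = E3 82 B2.
Offset 3: leading byte 0xE2 = 11100010 → 3-byte char #2 = E2 8B 91.
Offset 6: leading byte 0xEC = 11101100 → 3-byte char #3 = EC AF A3.
Offset 9: leading byte 0xE0 = 11100000 → 3-byte char #4 = E0 B8 9A.
Leading byte 0xE0 = 11100000 matches 1110xxxx → 3-byte sequence.
Byte 1: 0xE0 = 11100000, payload 0000 (4 bits).
Byte 2: 0xB8 = 10111000 (10xxxxxx ✓), payload 111000.
Byte 3: 0x9A = 10011010 (10xxxxxx ✓), payload 011010.
Concatenate: 0000111000011010 = 0xE1A (16 bits → U+0E1A).

U+0E1A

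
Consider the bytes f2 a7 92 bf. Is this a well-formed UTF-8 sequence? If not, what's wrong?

Leading byte 0xF2 = 11110010 → 4-byte form.
Continuation bytes 0xA7=10100111, 0x92=10010010, 0xBF=10111111 all match 10xxxxxx.
Decoded value 0xA74BF is ≥ 0x10000 (shortest form) and not a surrogate.

valid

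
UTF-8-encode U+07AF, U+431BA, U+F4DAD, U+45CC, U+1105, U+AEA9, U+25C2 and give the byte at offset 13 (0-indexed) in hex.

U+07AF → 2-byte form DE AF at offsets 0–1.
U+431BA → 4-byte form F1 83 86 BA at offsets 2–5.
U+F4DAD → 4-byte form F3 B4 B6 AD at offsets 6–9.
U+45CC → 3-byte form E4 97 8C at offsets 10–12.
U+1105 → 3-byte form E1 84 85 at offsets 13–15.
Offset 13 falls in char 5's range; it's byte 1 of E1 84 85 = 0xE1.

0xE1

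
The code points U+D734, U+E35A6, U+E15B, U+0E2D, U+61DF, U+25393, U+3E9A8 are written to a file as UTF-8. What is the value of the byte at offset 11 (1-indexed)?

0xE0

1-indexed offset 11 is 0-indexed offset 10.
U+D734 → 3-byte form ED 9C B4 at offsets 0–2.
U+E35A6 → 4-byte form F3 A3 96 A6 at offsets 3–6.
U+E15B → 3-byte form EE 85 9B at offsets 7–9.
U+0E2D → 3-byte form E0 B8 AD at offsets 10–12.
Offset 10 falls in char 4's range; it's byte 1 of E0 B8 AD = 0xE0.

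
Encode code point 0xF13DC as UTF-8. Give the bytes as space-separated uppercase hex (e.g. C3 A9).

F3 B1 8F 9C

U+F13DC = 0xF13DC = 988124 decimal. In range U+10000–U+10FFFF → 4-byte form: 11110xxx 10xxxxxx 10xxxxxx 10xxxxxx.
Binary (21 bits): 011110001001111011100.
Split 3+6+6+6: 011 | 110001 | 001111 | 011100.
Byte 1: 11110011 = 0xF3.
Byte 2: 10110001 = 0xB1.
Byte 3: 10001111 = 0x8F.
Byte 4: 10011100 = 0x9C.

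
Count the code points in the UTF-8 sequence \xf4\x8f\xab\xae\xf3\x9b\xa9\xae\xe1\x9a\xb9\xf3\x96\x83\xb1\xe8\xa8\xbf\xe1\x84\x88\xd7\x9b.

Byte at offset 0: 0xF4 = 11110100 → 4-byte char (#1). Advance 4.
Byte at offset 4: 0xF3 = 11110011 → 4-byte char (#2). Advance 4.
Byte at offset 8: 0xE1 = 11100001 → 3-byte char (#3). Advance 3.
Byte at offset 11: 0xF3 = 11110011 → 4-byte char (#4). Advance 4.
Byte at offset 15: 0xE8 = 11101000 → 3-byte char (#5). Advance 3.
Byte at offset 18: 0xE1 = 11100001 → 3-byte char (#6). Advance 3.
Byte at offset 21: 0xD7 = 11010111 → 2-byte char (#7). Advance 2.
Reached end at offset 23 after 7 code points.

7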